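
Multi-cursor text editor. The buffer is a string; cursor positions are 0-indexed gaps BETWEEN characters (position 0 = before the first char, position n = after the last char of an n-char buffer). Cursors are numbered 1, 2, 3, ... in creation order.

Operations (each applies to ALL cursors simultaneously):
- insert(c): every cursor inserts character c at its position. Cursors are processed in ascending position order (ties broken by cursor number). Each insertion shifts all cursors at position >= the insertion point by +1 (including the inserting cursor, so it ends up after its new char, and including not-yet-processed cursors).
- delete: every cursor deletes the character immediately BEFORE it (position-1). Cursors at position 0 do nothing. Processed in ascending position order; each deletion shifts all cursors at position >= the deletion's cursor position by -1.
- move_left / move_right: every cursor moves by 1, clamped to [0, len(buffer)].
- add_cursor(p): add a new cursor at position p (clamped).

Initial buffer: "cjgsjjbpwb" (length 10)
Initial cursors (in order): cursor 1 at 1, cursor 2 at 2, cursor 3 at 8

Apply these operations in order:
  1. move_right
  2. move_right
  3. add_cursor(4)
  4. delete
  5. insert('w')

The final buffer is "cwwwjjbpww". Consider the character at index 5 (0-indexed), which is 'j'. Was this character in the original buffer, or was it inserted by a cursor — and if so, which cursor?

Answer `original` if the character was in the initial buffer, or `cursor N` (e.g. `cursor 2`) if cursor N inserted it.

Answer: original

Derivation:
After op 1 (move_right): buffer="cjgsjjbpwb" (len 10), cursors c1@2 c2@3 c3@9, authorship ..........
After op 2 (move_right): buffer="cjgsjjbpwb" (len 10), cursors c1@3 c2@4 c3@10, authorship ..........
After op 3 (add_cursor(4)): buffer="cjgsjjbpwb" (len 10), cursors c1@3 c2@4 c4@4 c3@10, authorship ..........
After op 4 (delete): buffer="cjjbpw" (len 6), cursors c1@1 c2@1 c4@1 c3@6, authorship ......
After op 5 (insert('w')): buffer="cwwwjjbpww" (len 10), cursors c1@4 c2@4 c4@4 c3@10, authorship .124.....3
Authorship (.=original, N=cursor N): . 1 2 4 . . . . . 3
Index 5: author = original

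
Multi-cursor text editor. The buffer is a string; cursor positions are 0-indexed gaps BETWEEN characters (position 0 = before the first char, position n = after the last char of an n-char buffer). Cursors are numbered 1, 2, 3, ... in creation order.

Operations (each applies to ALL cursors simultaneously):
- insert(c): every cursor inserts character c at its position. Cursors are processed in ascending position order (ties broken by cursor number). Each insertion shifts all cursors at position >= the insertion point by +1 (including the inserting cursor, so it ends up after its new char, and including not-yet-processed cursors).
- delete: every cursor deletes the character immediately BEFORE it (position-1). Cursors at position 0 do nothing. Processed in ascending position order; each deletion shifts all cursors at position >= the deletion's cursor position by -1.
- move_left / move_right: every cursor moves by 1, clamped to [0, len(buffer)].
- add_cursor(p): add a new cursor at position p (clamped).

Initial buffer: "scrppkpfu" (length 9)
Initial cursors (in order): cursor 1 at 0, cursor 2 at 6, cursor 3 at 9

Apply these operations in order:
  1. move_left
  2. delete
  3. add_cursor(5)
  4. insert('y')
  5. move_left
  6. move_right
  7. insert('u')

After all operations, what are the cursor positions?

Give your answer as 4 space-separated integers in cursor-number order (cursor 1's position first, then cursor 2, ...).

After op 1 (move_left): buffer="scrppkpfu" (len 9), cursors c1@0 c2@5 c3@8, authorship .........
After op 2 (delete): buffer="scrpkpu" (len 7), cursors c1@0 c2@4 c3@6, authorship .......
After op 3 (add_cursor(5)): buffer="scrpkpu" (len 7), cursors c1@0 c2@4 c4@5 c3@6, authorship .......
After op 4 (insert('y')): buffer="yscrpykypyu" (len 11), cursors c1@1 c2@6 c4@8 c3@10, authorship 1....2.4.3.
After op 5 (move_left): buffer="yscrpykypyu" (len 11), cursors c1@0 c2@5 c4@7 c3@9, authorship 1....2.4.3.
After op 6 (move_right): buffer="yscrpykypyu" (len 11), cursors c1@1 c2@6 c4@8 c3@10, authorship 1....2.4.3.
After op 7 (insert('u')): buffer="yuscrpyukyupyuu" (len 15), cursors c1@2 c2@8 c4@11 c3@14, authorship 11....22.44.33.

Answer: 2 8 14 11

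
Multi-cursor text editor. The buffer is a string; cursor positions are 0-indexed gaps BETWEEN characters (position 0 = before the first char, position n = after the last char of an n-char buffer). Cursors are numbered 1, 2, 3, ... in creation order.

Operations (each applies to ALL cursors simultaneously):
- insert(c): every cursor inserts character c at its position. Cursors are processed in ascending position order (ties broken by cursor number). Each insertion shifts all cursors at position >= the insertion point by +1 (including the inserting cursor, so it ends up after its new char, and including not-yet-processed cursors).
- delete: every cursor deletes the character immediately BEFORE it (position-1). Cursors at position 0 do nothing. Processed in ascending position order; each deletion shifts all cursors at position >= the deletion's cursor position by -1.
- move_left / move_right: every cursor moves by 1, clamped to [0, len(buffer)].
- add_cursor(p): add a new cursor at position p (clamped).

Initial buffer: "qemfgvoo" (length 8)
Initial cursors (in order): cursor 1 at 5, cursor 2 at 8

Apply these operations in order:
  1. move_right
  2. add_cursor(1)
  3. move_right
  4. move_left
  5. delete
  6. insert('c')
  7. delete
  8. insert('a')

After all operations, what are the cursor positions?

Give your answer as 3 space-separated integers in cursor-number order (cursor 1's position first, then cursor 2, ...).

Answer: 7 7 1

Derivation:
After op 1 (move_right): buffer="qemfgvoo" (len 8), cursors c1@6 c2@8, authorship ........
After op 2 (add_cursor(1)): buffer="qemfgvoo" (len 8), cursors c3@1 c1@6 c2@8, authorship ........
After op 3 (move_right): buffer="qemfgvoo" (len 8), cursors c3@2 c1@7 c2@8, authorship ........
After op 4 (move_left): buffer="qemfgvoo" (len 8), cursors c3@1 c1@6 c2@7, authorship ........
After op 5 (delete): buffer="emfgo" (len 5), cursors c3@0 c1@4 c2@4, authorship .....
After op 6 (insert('c')): buffer="cemfgcco" (len 8), cursors c3@1 c1@7 c2@7, authorship 3....12.
After op 7 (delete): buffer="emfgo" (len 5), cursors c3@0 c1@4 c2@4, authorship .....
After op 8 (insert('a')): buffer="aemfgaao" (len 8), cursors c3@1 c1@7 c2@7, authorship 3....12.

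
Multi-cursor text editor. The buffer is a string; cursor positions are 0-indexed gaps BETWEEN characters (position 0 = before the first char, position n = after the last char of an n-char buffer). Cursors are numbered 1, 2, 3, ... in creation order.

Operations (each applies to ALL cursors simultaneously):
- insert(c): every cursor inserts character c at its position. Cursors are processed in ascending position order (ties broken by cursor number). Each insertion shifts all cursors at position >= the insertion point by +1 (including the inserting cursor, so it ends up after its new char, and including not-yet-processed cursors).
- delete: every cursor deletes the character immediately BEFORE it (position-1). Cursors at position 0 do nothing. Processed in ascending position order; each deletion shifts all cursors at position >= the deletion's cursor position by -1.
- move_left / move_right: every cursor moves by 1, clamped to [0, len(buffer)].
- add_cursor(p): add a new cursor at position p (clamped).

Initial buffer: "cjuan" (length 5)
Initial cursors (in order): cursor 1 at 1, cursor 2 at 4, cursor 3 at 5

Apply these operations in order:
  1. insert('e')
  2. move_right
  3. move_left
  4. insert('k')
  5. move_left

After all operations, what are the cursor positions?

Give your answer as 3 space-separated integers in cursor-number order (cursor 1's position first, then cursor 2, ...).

After op 1 (insert('e')): buffer="cejuaene" (len 8), cursors c1@2 c2@6 c3@8, authorship .1...2.3
After op 2 (move_right): buffer="cejuaene" (len 8), cursors c1@3 c2@7 c3@8, authorship .1...2.3
After op 3 (move_left): buffer="cejuaene" (len 8), cursors c1@2 c2@6 c3@7, authorship .1...2.3
After op 4 (insert('k')): buffer="cekjuaeknke" (len 11), cursors c1@3 c2@8 c3@10, authorship .11...22.33
After op 5 (move_left): buffer="cekjuaeknke" (len 11), cursors c1@2 c2@7 c3@9, authorship .11...22.33

Answer: 2 7 9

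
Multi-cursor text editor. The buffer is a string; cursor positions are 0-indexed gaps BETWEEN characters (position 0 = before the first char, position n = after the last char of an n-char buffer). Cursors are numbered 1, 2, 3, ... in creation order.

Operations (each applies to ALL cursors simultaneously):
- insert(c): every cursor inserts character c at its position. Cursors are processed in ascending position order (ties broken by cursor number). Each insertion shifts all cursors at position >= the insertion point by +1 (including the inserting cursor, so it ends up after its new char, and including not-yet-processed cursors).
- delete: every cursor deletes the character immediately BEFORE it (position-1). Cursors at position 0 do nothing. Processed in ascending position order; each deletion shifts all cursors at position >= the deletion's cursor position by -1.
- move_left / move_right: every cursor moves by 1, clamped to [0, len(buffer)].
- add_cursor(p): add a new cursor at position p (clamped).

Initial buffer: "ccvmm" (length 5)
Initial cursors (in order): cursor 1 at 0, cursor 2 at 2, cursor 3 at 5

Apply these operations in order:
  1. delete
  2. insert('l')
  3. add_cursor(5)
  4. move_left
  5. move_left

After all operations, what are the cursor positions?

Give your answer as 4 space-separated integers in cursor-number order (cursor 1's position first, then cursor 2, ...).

After op 1 (delete): buffer="cvm" (len 3), cursors c1@0 c2@1 c3@3, authorship ...
After op 2 (insert('l')): buffer="lclvml" (len 6), cursors c1@1 c2@3 c3@6, authorship 1.2..3
After op 3 (add_cursor(5)): buffer="lclvml" (len 6), cursors c1@1 c2@3 c4@5 c3@6, authorship 1.2..3
After op 4 (move_left): buffer="lclvml" (len 6), cursors c1@0 c2@2 c4@4 c3@5, authorship 1.2..3
After op 5 (move_left): buffer="lclvml" (len 6), cursors c1@0 c2@1 c4@3 c3@4, authorship 1.2..3

Answer: 0 1 4 3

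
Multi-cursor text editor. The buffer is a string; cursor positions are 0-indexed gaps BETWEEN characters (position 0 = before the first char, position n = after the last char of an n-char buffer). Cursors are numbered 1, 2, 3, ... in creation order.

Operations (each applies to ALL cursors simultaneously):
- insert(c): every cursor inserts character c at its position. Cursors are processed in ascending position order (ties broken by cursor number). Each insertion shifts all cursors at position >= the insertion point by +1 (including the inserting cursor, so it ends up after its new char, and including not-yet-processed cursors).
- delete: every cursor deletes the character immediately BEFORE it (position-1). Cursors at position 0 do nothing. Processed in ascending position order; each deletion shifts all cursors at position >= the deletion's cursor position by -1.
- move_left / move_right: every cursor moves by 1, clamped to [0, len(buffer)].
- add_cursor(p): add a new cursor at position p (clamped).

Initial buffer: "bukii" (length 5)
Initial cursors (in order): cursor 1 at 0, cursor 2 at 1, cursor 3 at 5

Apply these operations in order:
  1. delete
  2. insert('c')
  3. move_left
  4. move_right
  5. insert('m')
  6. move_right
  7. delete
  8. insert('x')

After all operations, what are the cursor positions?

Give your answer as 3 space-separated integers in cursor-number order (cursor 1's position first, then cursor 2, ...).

Answer: 5 5 9

Derivation:
After op 1 (delete): buffer="uki" (len 3), cursors c1@0 c2@0 c3@3, authorship ...
After op 2 (insert('c')): buffer="ccukic" (len 6), cursors c1@2 c2@2 c3@6, authorship 12...3
After op 3 (move_left): buffer="ccukic" (len 6), cursors c1@1 c2@1 c3@5, authorship 12...3
After op 4 (move_right): buffer="ccukic" (len 6), cursors c1@2 c2@2 c3@6, authorship 12...3
After op 5 (insert('m')): buffer="ccmmukicm" (len 9), cursors c1@4 c2@4 c3@9, authorship 1212...33
After op 6 (move_right): buffer="ccmmukicm" (len 9), cursors c1@5 c2@5 c3@9, authorship 1212...33
After op 7 (delete): buffer="ccmkic" (len 6), cursors c1@3 c2@3 c3@6, authorship 121..3
After op 8 (insert('x')): buffer="ccmxxkicx" (len 9), cursors c1@5 c2@5 c3@9, authorship 12112..33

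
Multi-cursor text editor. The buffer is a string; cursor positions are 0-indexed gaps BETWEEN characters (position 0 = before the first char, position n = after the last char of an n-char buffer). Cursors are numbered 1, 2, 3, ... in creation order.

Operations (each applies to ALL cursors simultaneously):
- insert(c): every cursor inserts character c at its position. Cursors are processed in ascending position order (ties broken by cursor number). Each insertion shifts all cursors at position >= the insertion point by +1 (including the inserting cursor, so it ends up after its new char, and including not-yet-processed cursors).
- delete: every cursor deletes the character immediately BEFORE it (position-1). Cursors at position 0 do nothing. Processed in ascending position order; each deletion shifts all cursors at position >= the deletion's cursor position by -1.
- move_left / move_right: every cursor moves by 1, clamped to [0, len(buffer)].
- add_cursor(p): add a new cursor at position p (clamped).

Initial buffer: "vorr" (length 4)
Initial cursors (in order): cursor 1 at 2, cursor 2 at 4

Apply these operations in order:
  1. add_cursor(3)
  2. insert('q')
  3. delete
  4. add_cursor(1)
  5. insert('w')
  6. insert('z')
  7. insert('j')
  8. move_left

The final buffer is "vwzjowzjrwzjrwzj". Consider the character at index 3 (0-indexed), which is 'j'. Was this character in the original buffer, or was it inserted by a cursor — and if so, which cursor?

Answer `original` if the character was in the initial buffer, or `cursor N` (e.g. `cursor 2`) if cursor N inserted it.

After op 1 (add_cursor(3)): buffer="vorr" (len 4), cursors c1@2 c3@3 c2@4, authorship ....
After op 2 (insert('q')): buffer="voqrqrq" (len 7), cursors c1@3 c3@5 c2@7, authorship ..1.3.2
After op 3 (delete): buffer="vorr" (len 4), cursors c1@2 c3@3 c2@4, authorship ....
After op 4 (add_cursor(1)): buffer="vorr" (len 4), cursors c4@1 c1@2 c3@3 c2@4, authorship ....
After op 5 (insert('w')): buffer="vwowrwrw" (len 8), cursors c4@2 c1@4 c3@6 c2@8, authorship .4.1.3.2
After op 6 (insert('z')): buffer="vwzowzrwzrwz" (len 12), cursors c4@3 c1@6 c3@9 c2@12, authorship .44.11.33.22
After op 7 (insert('j')): buffer="vwzjowzjrwzjrwzj" (len 16), cursors c4@4 c1@8 c3@12 c2@16, authorship .444.111.333.222
After op 8 (move_left): buffer="vwzjowzjrwzjrwzj" (len 16), cursors c4@3 c1@7 c3@11 c2@15, authorship .444.111.333.222
Authorship (.=original, N=cursor N): . 4 4 4 . 1 1 1 . 3 3 3 . 2 2 2
Index 3: author = 4

Answer: cursor 4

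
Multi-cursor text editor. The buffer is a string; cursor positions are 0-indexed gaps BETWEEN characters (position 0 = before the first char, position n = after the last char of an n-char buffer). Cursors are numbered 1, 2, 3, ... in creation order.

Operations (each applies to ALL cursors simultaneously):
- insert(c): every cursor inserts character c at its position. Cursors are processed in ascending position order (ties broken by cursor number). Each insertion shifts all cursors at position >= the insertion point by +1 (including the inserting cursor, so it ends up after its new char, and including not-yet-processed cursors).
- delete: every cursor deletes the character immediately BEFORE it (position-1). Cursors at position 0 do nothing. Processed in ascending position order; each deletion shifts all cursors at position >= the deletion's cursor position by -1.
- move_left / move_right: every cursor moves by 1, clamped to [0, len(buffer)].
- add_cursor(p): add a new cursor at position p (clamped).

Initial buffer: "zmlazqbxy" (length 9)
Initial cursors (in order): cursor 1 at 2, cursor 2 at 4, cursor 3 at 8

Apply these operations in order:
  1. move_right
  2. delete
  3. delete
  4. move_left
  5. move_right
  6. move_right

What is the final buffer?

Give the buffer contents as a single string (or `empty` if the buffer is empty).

Answer: zqb

Derivation:
After op 1 (move_right): buffer="zmlazqbxy" (len 9), cursors c1@3 c2@5 c3@9, authorship .........
After op 2 (delete): buffer="zmaqbx" (len 6), cursors c1@2 c2@3 c3@6, authorship ......
After op 3 (delete): buffer="zqb" (len 3), cursors c1@1 c2@1 c3@3, authorship ...
After op 4 (move_left): buffer="zqb" (len 3), cursors c1@0 c2@0 c3@2, authorship ...
After op 5 (move_right): buffer="zqb" (len 3), cursors c1@1 c2@1 c3@3, authorship ...
After op 6 (move_right): buffer="zqb" (len 3), cursors c1@2 c2@2 c3@3, authorship ...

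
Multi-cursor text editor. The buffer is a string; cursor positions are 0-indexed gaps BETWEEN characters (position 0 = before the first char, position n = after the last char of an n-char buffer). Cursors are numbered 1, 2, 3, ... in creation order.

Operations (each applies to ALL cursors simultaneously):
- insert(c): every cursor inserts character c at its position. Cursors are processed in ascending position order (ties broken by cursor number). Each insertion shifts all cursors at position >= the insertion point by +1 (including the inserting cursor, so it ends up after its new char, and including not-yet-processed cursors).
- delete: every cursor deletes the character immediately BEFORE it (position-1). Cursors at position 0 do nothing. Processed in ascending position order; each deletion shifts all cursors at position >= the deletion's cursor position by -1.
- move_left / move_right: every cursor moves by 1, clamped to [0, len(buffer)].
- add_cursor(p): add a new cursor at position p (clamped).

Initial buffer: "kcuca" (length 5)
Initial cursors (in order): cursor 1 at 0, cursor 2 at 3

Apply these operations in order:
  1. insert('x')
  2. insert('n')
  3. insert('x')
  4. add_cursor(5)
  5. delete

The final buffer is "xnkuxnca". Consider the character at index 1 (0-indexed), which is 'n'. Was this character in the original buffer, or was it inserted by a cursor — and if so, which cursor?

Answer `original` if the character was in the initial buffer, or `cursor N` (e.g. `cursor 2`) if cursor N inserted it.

Answer: cursor 1

Derivation:
After op 1 (insert('x')): buffer="xkcuxca" (len 7), cursors c1@1 c2@5, authorship 1...2..
After op 2 (insert('n')): buffer="xnkcuxnca" (len 9), cursors c1@2 c2@7, authorship 11...22..
After op 3 (insert('x')): buffer="xnxkcuxnxca" (len 11), cursors c1@3 c2@9, authorship 111...222..
After op 4 (add_cursor(5)): buffer="xnxkcuxnxca" (len 11), cursors c1@3 c3@5 c2@9, authorship 111...222..
After op 5 (delete): buffer="xnkuxnca" (len 8), cursors c1@2 c3@3 c2@6, authorship 11..22..
Authorship (.=original, N=cursor N): 1 1 . . 2 2 . .
Index 1: author = 1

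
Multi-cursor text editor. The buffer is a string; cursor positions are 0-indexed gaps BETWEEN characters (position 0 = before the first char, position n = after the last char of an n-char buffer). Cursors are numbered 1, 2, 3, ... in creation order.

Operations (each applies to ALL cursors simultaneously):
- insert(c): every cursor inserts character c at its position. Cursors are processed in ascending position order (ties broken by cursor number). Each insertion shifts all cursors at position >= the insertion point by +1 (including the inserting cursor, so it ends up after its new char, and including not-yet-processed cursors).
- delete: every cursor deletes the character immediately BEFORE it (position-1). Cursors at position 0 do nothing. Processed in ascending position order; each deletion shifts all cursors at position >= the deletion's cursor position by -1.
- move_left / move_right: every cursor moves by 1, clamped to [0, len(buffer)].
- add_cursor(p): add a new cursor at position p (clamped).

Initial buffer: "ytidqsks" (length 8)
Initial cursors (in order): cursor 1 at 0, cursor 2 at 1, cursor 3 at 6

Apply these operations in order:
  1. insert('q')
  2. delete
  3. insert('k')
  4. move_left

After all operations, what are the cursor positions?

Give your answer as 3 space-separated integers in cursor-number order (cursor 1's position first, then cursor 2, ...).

Answer: 0 2 8

Derivation:
After op 1 (insert('q')): buffer="qyqtidqsqks" (len 11), cursors c1@1 c2@3 c3@9, authorship 1.2.....3..
After op 2 (delete): buffer="ytidqsks" (len 8), cursors c1@0 c2@1 c3@6, authorship ........
After op 3 (insert('k')): buffer="kyktidqskks" (len 11), cursors c1@1 c2@3 c3@9, authorship 1.2.....3..
After op 4 (move_left): buffer="kyktidqskks" (len 11), cursors c1@0 c2@2 c3@8, authorship 1.2.....3..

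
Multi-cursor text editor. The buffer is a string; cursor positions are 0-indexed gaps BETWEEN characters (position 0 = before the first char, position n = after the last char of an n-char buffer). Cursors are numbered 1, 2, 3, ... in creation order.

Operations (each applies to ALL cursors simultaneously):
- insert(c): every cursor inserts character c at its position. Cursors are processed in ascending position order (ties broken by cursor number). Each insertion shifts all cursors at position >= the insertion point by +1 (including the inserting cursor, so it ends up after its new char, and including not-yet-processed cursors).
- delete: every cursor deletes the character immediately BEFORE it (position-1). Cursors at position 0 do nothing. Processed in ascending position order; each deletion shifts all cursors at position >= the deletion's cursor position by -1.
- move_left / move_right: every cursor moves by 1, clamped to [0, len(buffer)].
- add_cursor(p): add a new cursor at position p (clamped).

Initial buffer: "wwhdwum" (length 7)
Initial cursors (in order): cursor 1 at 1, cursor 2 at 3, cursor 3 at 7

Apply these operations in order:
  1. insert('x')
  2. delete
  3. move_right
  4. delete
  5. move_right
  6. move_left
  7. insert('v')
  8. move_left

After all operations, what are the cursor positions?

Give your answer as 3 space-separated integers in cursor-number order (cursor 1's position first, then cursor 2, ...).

Answer: 1 3 5

Derivation:
After op 1 (insert('x')): buffer="wxwhxdwumx" (len 10), cursors c1@2 c2@5 c3@10, authorship .1..2....3
After op 2 (delete): buffer="wwhdwum" (len 7), cursors c1@1 c2@3 c3@7, authorship .......
After op 3 (move_right): buffer="wwhdwum" (len 7), cursors c1@2 c2@4 c3@7, authorship .......
After op 4 (delete): buffer="whwu" (len 4), cursors c1@1 c2@2 c3@4, authorship ....
After op 5 (move_right): buffer="whwu" (len 4), cursors c1@2 c2@3 c3@4, authorship ....
After op 6 (move_left): buffer="whwu" (len 4), cursors c1@1 c2@2 c3@3, authorship ....
After op 7 (insert('v')): buffer="wvhvwvu" (len 7), cursors c1@2 c2@4 c3@6, authorship .1.2.3.
After op 8 (move_left): buffer="wvhvwvu" (len 7), cursors c1@1 c2@3 c3@5, authorship .1.2.3.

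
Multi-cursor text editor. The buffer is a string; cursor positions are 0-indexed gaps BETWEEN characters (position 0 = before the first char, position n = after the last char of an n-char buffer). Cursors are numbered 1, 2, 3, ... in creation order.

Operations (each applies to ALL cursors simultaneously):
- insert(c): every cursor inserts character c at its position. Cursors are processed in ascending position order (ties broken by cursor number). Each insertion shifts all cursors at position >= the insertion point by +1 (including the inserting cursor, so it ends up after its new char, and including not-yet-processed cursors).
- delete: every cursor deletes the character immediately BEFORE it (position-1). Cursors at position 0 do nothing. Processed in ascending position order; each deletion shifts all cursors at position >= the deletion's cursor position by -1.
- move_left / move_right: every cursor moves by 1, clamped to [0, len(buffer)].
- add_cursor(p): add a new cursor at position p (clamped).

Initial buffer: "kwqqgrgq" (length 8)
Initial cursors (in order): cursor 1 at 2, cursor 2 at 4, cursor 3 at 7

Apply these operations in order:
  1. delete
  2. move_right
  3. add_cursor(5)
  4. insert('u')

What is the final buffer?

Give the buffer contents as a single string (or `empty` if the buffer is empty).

After op 1 (delete): buffer="kqgrq" (len 5), cursors c1@1 c2@2 c3@4, authorship .....
After op 2 (move_right): buffer="kqgrq" (len 5), cursors c1@2 c2@3 c3@5, authorship .....
After op 3 (add_cursor(5)): buffer="kqgrq" (len 5), cursors c1@2 c2@3 c3@5 c4@5, authorship .....
After op 4 (insert('u')): buffer="kqugurquu" (len 9), cursors c1@3 c2@5 c3@9 c4@9, authorship ..1.2..34

Answer: kqugurquu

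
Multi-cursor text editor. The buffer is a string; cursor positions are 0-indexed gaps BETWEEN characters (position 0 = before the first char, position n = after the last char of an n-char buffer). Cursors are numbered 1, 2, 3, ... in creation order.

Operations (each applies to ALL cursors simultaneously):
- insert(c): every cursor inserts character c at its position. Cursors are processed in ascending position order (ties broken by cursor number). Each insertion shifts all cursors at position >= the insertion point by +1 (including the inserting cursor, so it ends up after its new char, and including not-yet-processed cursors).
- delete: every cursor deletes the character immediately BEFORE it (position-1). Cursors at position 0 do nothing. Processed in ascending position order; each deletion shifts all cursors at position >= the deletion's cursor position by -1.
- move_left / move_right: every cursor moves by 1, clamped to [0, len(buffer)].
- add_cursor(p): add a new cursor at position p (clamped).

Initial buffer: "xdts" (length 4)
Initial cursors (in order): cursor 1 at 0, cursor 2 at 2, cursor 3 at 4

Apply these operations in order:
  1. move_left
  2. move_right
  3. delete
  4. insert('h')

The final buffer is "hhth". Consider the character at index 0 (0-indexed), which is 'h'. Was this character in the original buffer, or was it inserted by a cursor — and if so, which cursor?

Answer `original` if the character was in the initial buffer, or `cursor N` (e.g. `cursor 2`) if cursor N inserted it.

After op 1 (move_left): buffer="xdts" (len 4), cursors c1@0 c2@1 c3@3, authorship ....
After op 2 (move_right): buffer="xdts" (len 4), cursors c1@1 c2@2 c3@4, authorship ....
After op 3 (delete): buffer="t" (len 1), cursors c1@0 c2@0 c3@1, authorship .
After op 4 (insert('h')): buffer="hhth" (len 4), cursors c1@2 c2@2 c3@4, authorship 12.3
Authorship (.=original, N=cursor N): 1 2 . 3
Index 0: author = 1

Answer: cursor 1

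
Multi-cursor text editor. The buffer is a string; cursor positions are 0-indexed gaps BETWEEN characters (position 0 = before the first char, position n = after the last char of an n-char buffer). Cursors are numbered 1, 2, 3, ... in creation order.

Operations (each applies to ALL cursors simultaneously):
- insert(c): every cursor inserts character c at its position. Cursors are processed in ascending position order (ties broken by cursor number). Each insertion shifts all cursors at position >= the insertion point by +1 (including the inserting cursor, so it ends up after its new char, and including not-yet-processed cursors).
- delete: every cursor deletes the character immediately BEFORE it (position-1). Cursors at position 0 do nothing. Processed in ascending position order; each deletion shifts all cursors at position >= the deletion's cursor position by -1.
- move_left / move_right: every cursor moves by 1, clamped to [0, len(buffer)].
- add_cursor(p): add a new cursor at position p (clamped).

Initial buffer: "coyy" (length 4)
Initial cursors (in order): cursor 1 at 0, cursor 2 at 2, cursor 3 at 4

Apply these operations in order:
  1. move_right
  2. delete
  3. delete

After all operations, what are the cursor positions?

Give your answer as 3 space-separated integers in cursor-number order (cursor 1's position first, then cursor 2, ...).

After op 1 (move_right): buffer="coyy" (len 4), cursors c1@1 c2@3 c3@4, authorship ....
After op 2 (delete): buffer="o" (len 1), cursors c1@0 c2@1 c3@1, authorship .
After op 3 (delete): buffer="" (len 0), cursors c1@0 c2@0 c3@0, authorship 

Answer: 0 0 0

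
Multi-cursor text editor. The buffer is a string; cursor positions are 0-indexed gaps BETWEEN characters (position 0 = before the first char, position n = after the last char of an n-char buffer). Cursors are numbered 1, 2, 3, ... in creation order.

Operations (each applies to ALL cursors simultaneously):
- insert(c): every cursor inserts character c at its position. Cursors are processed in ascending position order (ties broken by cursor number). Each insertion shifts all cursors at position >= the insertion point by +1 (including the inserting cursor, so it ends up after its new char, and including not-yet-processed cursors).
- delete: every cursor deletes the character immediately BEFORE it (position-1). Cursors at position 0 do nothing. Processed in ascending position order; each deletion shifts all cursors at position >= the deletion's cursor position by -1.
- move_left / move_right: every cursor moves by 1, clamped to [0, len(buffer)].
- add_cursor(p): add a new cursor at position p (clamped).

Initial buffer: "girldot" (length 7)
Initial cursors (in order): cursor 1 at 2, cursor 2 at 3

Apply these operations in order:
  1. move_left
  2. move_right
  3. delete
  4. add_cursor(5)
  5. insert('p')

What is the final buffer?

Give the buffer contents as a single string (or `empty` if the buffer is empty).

Answer: gppldotp

Derivation:
After op 1 (move_left): buffer="girldot" (len 7), cursors c1@1 c2@2, authorship .......
After op 2 (move_right): buffer="girldot" (len 7), cursors c1@2 c2@3, authorship .......
After op 3 (delete): buffer="gldot" (len 5), cursors c1@1 c2@1, authorship .....
After op 4 (add_cursor(5)): buffer="gldot" (len 5), cursors c1@1 c2@1 c3@5, authorship .....
After op 5 (insert('p')): buffer="gppldotp" (len 8), cursors c1@3 c2@3 c3@8, authorship .12....3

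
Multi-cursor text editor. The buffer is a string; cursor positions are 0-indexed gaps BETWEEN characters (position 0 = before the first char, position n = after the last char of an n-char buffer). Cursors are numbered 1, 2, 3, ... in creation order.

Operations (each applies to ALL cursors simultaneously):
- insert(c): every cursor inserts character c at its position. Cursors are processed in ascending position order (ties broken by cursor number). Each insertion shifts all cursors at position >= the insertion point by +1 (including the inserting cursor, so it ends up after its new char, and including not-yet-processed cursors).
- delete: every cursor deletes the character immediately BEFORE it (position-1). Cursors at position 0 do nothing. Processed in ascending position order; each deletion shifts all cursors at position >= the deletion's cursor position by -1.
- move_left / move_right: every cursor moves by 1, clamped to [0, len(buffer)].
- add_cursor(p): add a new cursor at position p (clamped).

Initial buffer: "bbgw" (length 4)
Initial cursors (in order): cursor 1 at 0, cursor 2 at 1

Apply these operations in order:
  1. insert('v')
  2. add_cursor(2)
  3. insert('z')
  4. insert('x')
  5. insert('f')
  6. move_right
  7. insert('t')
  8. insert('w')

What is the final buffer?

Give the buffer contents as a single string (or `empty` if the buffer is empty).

After op 1 (insert('v')): buffer="vbvbgw" (len 6), cursors c1@1 c2@3, authorship 1.2...
After op 2 (add_cursor(2)): buffer="vbvbgw" (len 6), cursors c1@1 c3@2 c2@3, authorship 1.2...
After op 3 (insert('z')): buffer="vzbzvzbgw" (len 9), cursors c1@2 c3@4 c2@6, authorship 11.322...
After op 4 (insert('x')): buffer="vzxbzxvzxbgw" (len 12), cursors c1@3 c3@6 c2@9, authorship 111.33222...
After op 5 (insert('f')): buffer="vzxfbzxfvzxfbgw" (len 15), cursors c1@4 c3@8 c2@12, authorship 1111.3332222...
After op 6 (move_right): buffer="vzxfbzxfvzxfbgw" (len 15), cursors c1@5 c3@9 c2@13, authorship 1111.3332222...
After op 7 (insert('t')): buffer="vzxfbtzxfvtzxfbtgw" (len 18), cursors c1@6 c3@11 c2@16, authorship 1111.133323222.2..
After op 8 (insert('w')): buffer="vzxfbtwzxfvtwzxfbtwgw" (len 21), cursors c1@7 c3@13 c2@19, authorship 1111.11333233222.22..

Answer: vzxfbtwzxfvtwzxfbtwgw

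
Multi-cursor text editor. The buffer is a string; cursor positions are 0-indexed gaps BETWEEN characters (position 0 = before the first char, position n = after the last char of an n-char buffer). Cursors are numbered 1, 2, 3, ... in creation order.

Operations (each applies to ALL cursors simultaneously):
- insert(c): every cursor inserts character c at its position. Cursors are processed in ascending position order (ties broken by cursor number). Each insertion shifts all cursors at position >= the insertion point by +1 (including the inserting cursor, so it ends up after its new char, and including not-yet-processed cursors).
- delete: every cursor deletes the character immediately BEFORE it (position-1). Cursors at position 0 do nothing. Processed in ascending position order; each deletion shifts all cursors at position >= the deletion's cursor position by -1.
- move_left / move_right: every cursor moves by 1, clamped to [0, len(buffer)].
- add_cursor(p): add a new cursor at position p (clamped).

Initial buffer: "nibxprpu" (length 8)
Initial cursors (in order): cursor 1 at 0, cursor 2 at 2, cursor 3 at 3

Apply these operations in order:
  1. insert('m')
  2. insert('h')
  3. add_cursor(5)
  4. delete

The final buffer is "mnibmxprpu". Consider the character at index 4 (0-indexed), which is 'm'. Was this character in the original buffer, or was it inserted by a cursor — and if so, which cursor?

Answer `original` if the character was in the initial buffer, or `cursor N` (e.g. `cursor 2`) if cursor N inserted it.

After op 1 (insert('m')): buffer="mnimbmxprpu" (len 11), cursors c1@1 c2@4 c3@6, authorship 1..2.3.....
After op 2 (insert('h')): buffer="mhnimhbmhxprpu" (len 14), cursors c1@2 c2@6 c3@9, authorship 11..22.33.....
After op 3 (add_cursor(5)): buffer="mhnimhbmhxprpu" (len 14), cursors c1@2 c4@5 c2@6 c3@9, authorship 11..22.33.....
After op 4 (delete): buffer="mnibmxprpu" (len 10), cursors c1@1 c2@3 c4@3 c3@5, authorship 1...3.....
Authorship (.=original, N=cursor N): 1 . . . 3 . . . . .
Index 4: author = 3

Answer: cursor 3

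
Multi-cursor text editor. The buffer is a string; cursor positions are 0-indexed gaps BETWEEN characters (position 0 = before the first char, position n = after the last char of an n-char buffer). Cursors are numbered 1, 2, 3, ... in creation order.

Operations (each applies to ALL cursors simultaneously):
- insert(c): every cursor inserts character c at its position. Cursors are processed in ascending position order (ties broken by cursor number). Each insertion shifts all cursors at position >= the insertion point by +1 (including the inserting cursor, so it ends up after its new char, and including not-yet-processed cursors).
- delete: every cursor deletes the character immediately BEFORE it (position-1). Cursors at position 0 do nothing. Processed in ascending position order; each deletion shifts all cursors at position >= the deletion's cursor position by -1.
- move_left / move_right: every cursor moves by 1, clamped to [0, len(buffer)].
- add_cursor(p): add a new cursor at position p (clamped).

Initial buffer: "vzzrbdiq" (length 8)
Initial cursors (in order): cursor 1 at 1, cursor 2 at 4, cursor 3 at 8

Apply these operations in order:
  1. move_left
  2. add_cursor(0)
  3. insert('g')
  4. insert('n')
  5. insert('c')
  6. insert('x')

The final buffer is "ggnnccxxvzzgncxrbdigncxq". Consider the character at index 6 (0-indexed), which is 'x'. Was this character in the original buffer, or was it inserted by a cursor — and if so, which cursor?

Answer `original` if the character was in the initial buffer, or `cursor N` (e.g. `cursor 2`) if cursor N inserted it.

Answer: cursor 1

Derivation:
After op 1 (move_left): buffer="vzzrbdiq" (len 8), cursors c1@0 c2@3 c3@7, authorship ........
After op 2 (add_cursor(0)): buffer="vzzrbdiq" (len 8), cursors c1@0 c4@0 c2@3 c3@7, authorship ........
After op 3 (insert('g')): buffer="ggvzzgrbdigq" (len 12), cursors c1@2 c4@2 c2@6 c3@11, authorship 14...2....3.
After op 4 (insert('n')): buffer="ggnnvzzgnrbdignq" (len 16), cursors c1@4 c4@4 c2@9 c3@15, authorship 1414...22....33.
After op 5 (insert('c')): buffer="ggnnccvzzgncrbdigncq" (len 20), cursors c1@6 c4@6 c2@12 c3@19, authorship 141414...222....333.
After op 6 (insert('x')): buffer="ggnnccxxvzzgncxrbdigncxq" (len 24), cursors c1@8 c4@8 c2@15 c3@23, authorship 14141414...2222....3333.
Authorship (.=original, N=cursor N): 1 4 1 4 1 4 1 4 . . . 2 2 2 2 . . . . 3 3 3 3 .
Index 6: author = 1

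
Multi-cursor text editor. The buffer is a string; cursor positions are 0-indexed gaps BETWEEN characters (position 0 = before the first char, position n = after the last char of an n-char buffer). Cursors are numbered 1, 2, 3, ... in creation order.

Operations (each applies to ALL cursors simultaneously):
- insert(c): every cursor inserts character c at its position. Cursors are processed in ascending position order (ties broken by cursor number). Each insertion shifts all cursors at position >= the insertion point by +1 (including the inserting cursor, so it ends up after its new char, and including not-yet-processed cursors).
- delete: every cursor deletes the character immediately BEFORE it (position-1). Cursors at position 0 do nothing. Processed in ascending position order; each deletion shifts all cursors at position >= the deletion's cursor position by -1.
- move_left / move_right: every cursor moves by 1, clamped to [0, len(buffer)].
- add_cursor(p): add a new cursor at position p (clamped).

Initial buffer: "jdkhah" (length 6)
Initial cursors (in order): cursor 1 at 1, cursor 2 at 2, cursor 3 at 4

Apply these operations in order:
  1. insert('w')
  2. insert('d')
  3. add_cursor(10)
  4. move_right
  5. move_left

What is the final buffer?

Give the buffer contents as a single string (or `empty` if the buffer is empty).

After op 1 (insert('w')): buffer="jwdwkhwah" (len 9), cursors c1@2 c2@4 c3@7, authorship .1.2..3..
After op 2 (insert('d')): buffer="jwddwdkhwdah" (len 12), cursors c1@3 c2@6 c3@10, authorship .11.22..33..
After op 3 (add_cursor(10)): buffer="jwddwdkhwdah" (len 12), cursors c1@3 c2@6 c3@10 c4@10, authorship .11.22..33..
After op 4 (move_right): buffer="jwddwdkhwdah" (len 12), cursors c1@4 c2@7 c3@11 c4@11, authorship .11.22..33..
After op 5 (move_left): buffer="jwddwdkhwdah" (len 12), cursors c1@3 c2@6 c3@10 c4@10, authorship .11.22..33..

Answer: jwddwdkhwdah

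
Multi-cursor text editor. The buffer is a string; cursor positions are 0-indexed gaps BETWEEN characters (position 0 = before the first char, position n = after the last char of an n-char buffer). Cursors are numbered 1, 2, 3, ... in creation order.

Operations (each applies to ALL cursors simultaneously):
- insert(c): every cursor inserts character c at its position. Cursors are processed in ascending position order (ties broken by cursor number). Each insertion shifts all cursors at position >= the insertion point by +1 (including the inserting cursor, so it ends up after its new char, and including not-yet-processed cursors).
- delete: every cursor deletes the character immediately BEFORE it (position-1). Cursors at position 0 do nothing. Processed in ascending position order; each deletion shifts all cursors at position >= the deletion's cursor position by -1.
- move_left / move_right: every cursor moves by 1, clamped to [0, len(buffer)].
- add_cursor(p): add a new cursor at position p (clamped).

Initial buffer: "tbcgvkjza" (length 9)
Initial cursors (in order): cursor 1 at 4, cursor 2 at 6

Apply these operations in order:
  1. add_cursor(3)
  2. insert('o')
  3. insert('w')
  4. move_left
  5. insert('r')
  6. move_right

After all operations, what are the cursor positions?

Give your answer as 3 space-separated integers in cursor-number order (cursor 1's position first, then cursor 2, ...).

After op 1 (add_cursor(3)): buffer="tbcgvkjza" (len 9), cursors c3@3 c1@4 c2@6, authorship .........
After op 2 (insert('o')): buffer="tbcogovkojza" (len 12), cursors c3@4 c1@6 c2@9, authorship ...3.1..2...
After op 3 (insert('w')): buffer="tbcowgowvkowjza" (len 15), cursors c3@5 c1@8 c2@12, authorship ...33.11..22...
After op 4 (move_left): buffer="tbcowgowvkowjza" (len 15), cursors c3@4 c1@7 c2@11, authorship ...33.11..22...
After op 5 (insert('r')): buffer="tbcorwgorwvkorwjza" (len 18), cursors c3@5 c1@9 c2@14, authorship ...333.111..222...
After op 6 (move_right): buffer="tbcorwgorwvkorwjza" (len 18), cursors c3@6 c1@10 c2@15, authorship ...333.111..222...

Answer: 10 15 6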